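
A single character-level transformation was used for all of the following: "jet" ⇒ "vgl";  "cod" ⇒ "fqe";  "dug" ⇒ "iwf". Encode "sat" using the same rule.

vcu

The output letters match the input read backwards, each shifted +2: jet reversed is tej. The word is reversed, then every letter is shifted forward by 2.
For sat: reverse → tas; then shift: t+2=v, a+2=c, s+2=u.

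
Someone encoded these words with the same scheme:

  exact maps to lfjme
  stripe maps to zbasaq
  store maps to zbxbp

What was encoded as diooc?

wafer

In exact: e→l is +7, x→f is +8, a→j is +9, c→m is +10 — the shift increases by 1 each position. The shift increases by 1 at each position, starting from +7: 7, 8, 9, ….
Undoing it on diooc: d−7=w, i−8=a, o−9=f, o−10=e, c−11=r.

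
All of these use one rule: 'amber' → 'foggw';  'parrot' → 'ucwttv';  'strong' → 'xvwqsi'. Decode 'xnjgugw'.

Shifts by position in amber: pos 0: a→f (+5), pos 1: m→o (+2), pos 2: b→g (+5), pos 3: e→g (+2) — repeating every 2. The shifts repeat in a cycle of length 2: positions 0,1,… shift by +5, +2, then the pattern repeats.
Decoding xnjgugw: x−5=s, n−2=l, j−5=e, g−2=e, u−5=p, g−2=e, w−5=r.

sleeper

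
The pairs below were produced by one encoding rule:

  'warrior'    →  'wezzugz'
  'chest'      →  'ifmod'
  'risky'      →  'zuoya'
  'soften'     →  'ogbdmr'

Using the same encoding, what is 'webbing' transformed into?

wmtturq

w(22)→w(22) and a(0)→e(4) fit y≡15x+4 (mod 26); the inverse of 15 mod 26 is 7. This is an affine cipher: with a=0,…,z=25, each position x becomes (15x+4) mod 26.
For webbing: w(22)→15·22+4≡22=w; e(4)→15·4+4≡12=m; b(1)→15·1+4≡19=t; b(1)→15·1+4≡19=t; i(8)→15·8+4≡20=u; n(13)→15·13+4≡17=r; g(6)→15·6+4≡16=q (all mod 26).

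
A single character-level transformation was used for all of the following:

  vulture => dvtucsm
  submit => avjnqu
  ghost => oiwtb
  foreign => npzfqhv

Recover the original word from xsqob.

Shifts by position in vulture: pos 0: v→d (+8), pos 1: u→v (+1), pos 2: l→t (+8), pos 3: t→u (+1) — repeating every 2. It's a Vigenère-style cipher with numeric key [8,1]: position i shifts by key[i mod 2].
Undoing it on xsqob: x−8=p, s−1=r, q−8=i, o−1=n, b−8=t.

print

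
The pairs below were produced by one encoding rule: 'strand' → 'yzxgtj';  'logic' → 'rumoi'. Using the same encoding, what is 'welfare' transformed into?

It's a constant shift of +6 (ROT6).
On welfare: w+6=c, e+6=k, l+6=r, f+6=l, a+6=g, r+6=x, e+6=k.

ckrlgxk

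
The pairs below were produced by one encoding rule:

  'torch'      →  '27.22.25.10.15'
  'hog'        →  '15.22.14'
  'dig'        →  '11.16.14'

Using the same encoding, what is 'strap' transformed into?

26.27.25.8.23

t is letter #20 and maps to 27: an offset of 7. The number is (letter's place in the alphabet, a=1) + 7.
Applying it to strap: s=19→26, t=20→27, r=18→25, a=1→8, p=16→23.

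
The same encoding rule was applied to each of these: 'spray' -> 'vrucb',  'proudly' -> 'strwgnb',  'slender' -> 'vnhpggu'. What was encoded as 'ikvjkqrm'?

fishhook

Shifts by position in spray: pos 0: s→v (+3), pos 1: p→r (+2), pos 2: r→u (+3), pos 3: a→c (+2) — repeating every 2. A repeating key of period 2 is used — shifts +3, +2 over and over.
Decoding ikvjkqrm: i−3=f, k−2=i, v−3=s, j−2=h, k−3=h, q−2=o, r−3=o, m−2=k.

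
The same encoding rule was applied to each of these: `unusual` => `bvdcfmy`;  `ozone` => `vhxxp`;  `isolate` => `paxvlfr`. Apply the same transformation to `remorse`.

ymvycer

In unusual: u→b is +7, n→v is +8, u→d is +9, s→c is +10 — the shift increases by 1 each position. Letter i (0-indexed) is shifted by i+7, so successive shifts are 7, 8, 9, ….
For remorse: r+7=y, e+8=m, m+9=v, o+10=y, r+11=c, s+12=e, e+13=r.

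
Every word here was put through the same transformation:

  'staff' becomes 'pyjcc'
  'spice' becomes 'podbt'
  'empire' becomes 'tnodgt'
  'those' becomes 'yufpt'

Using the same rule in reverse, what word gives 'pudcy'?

shift

Treating letters as 0–25, the rule is x ↦ 9x + 9 (mod 26).
Undoing it on pudcy: p(15)→3·(15−9)≡18=s; u(20)→3·(20−9)≡7=h; d(3)→3·(3−9)≡8=i; c(2)→3·(2−9)≡5=f; y(24)→3·(24−9)≡19=t (all mod 26).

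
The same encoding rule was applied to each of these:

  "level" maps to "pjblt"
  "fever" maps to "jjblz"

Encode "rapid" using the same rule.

vfvpl

In level: l→p is +4, e→j is +5, v→b is +6, e→l is +7 — the shift increases by 1 each position. Each letter shifts forward by (position + 4), i.e. 4, 5, 6, … — the shift grows by one for each successive letter.
Applying it to rapid: r+4=v, a+5=f, p+6=v, i+7=p, d+8=l.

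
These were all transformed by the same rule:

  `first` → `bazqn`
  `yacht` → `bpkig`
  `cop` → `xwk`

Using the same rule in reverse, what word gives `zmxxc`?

The output letters match the input read backwards, each shifted +8: first reversed is tsrif. Two steps: reverse the string, then apply a Caesar shift of +8.
Undoing it on zmxxc: shift back: z−8=r, m−8=e, x−8=p, x−8=p, c−8=u → reppu; then reverse → upper.

upper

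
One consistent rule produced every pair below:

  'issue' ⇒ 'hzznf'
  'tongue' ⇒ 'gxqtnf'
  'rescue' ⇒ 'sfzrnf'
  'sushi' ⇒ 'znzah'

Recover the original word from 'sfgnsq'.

return

This is an affine cipher: with a=0,…,z=25, each position x becomes (7x+3) mod 26.
Undoing it on sfgnsq: s(18)→15·(18−3)≡17=r; f(5)→15·(5−3)≡4=e; g(6)→15·(6−3)≡19=t; n(13)→15·(13−3)≡20=u; s(18)→15·(18−3)≡17=r; q(16)→15·(16−3)≡13=n (all mod 26).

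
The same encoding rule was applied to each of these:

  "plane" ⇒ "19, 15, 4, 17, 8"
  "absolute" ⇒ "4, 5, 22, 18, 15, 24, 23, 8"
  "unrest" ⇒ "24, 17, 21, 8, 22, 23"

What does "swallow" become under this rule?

22, 26, 4, 15, 15, 18, 26

p is letter #16 and maps to 19: an offset of 3. Letters become their 1-based position plus 3 (so a→4, b→5, …).
For swallow: s=19→22, w=23→26, a=1→4, l=12→15, l=12→15, o=15→18, w=23→26.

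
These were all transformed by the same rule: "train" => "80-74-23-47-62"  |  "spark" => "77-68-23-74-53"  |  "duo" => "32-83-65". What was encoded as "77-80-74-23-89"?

t(#20)→80 and r(#18)→74: differences scale by 3, so n = 3·pos + 20. With a=1..z=26, the number is 3·pos + 20.
Undoing it on 77-80-74-23-89: 77→(77−20)÷3=19=s, 80→(80−20)÷3=20=t, 74→(74−20)÷3=18=r, 23→(23−20)÷3=1=a, 89→(89−20)÷3=23=w.

straw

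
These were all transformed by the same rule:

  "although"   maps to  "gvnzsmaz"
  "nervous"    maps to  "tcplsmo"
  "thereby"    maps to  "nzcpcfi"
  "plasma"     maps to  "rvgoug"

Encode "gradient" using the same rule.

apgdyctn

a(0)→g(6) and l(11)→v(21) fit y≡25x+6 (mod 26); the inverse of 25 mod 26 is 25. Each letter's alphabet position (a=0..z=25) is mapped through 25·x+6 mod 26 — an affine cipher.
Applying it to gradient: g(6)→25·6+6≡0=a; r(17)→25·17+6≡15=p; a(0)→25·0+6≡6=g; d(3)→25·3+6≡3=d; i(8)→25·8+6≡24=y; e(4)→25·4+6≡2=c; n(13)→25·13+6≡19=t; t(19)→25·19+6≡13=n (all mod 26).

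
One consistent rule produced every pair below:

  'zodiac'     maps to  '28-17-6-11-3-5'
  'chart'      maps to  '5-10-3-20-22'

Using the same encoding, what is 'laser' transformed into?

14-3-21-7-20

Each letter is replaced by its alphabet position (a=1..z=26) + 2.
For laser: l=12→14, a=1→3, s=19→21, e=5→7, r=18→20.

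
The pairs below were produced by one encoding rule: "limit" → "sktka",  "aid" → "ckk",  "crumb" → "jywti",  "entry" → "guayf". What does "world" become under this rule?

The shift depends on letter class: consonant l→s is +7, but vowel i→k is +2. Two shifts are in play — +2 for a/e/i/o/u, +7 for every other letter.
For world: w(cons)+7=d, o(vowel)+2=q, r(cons)+7=y, l(cons)+7=s, d(cons)+7=k.

dqysk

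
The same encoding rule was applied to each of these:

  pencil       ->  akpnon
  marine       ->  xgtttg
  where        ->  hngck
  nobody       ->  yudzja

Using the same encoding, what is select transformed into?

dknpiv

Shifts by position in pencil: pos 0: p→a (+11), pos 1: e→k (+6), pos 2: n→p (+2), pos 3: c→n (+11), pos 4: i→o (+6), pos 5: l→n (+2) — repeating every 3. A repeating key of period 3 is used — shifts +11, +6, +2 over and over.
For select: s+11=d, e+6=k, l+2=n, e+11=p, c+6=i, t+2=v.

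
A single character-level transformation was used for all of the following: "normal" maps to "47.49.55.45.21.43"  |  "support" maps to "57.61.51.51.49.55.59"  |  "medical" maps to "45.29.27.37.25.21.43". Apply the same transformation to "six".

57.37.67

n(#14)→47 and o(#15)→49: differences scale by 2, so n = 2·pos + 19. The formula is n = 2×(alphabet index, a=1) + 19.
For six: s=19→57, i=9→37, x=24→67.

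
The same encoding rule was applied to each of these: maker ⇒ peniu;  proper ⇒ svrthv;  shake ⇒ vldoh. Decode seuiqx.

parent

Shifts by position in maker: pos 0: m→p (+3), pos 1: a→e (+4), pos 2: k→n (+3), pos 3: e→i (+4) — repeating every 2. A repeating key of period 2 is used — shifts +3, +4 over and over.
Reversing it on seuiqx: s−3=p, e−4=a, u−3=r, i−4=e, q−3=n, x−4=t.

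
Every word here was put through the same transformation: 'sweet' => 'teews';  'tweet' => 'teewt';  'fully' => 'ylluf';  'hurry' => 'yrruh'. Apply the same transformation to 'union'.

The output letters match the input read backwards: sweet reversed is teews. The word is simply reversed.
For union: reverse → noinu.

noinu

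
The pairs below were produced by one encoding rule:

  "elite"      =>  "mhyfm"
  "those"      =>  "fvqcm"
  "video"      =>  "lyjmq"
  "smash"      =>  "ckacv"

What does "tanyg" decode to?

panic

e(4)→m(12) and l(11)→h(7) fit y≡3x+0 (mod 26); the inverse of 3 mod 26 is 9. This is an affine cipher: with a=0,…,z=25, each position x becomes (3x+0) mod 26.
Undoing it on tanyg: t(19)→9·(19−0)≡15=p; a(0)→9·(0−0)≡0=a; n(13)→9·(13−0)≡13=n; y(24)→9·(24−0)≡8=i; g(6)→9·(6−0)≡2=c (all mod 26).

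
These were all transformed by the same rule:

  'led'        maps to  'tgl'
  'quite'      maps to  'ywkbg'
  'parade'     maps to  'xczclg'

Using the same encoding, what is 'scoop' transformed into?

akqqx

The shift depends on letter class: consonant l→t is +8, but vowel e→g is +2. The rule splits by letter class: vowels +2, consonants +8.
On scoop: s(cons)+8=a, c(cons)+8=k, o(vowel)+2=q, o(vowel)+2=q, p(cons)+8=x.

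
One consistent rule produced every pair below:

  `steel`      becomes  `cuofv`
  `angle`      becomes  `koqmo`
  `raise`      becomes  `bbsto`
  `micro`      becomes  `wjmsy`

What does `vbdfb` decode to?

Shifts by position in steel: pos 0: s→c (+10), pos 1: t→u (+1), pos 2: e→o (+10), pos 3: e→f (+1) — repeating every 2. It's a Vigenère-style cipher with numeric key [10,1]: position i shifts by key[i mod 2].
Reversing it on vbdfb: v−10=l, b−1=a, d−10=t, f−1=e, b−10=r.

later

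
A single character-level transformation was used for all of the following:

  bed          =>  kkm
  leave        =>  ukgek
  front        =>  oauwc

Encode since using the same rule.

Two shifts are in play — +6 for a/e/i/o/u, +9 for every other letter.
On since: s(cons)+9=b, i(vowel)+6=o, n(cons)+9=w, c(cons)+9=l, e(vowel)+6=k.

bowlk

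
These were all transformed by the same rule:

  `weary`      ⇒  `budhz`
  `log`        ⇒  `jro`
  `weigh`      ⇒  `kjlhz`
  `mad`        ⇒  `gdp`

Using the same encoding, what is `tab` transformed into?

Two steps: reverse the string, then apply a Caesar shift of +3.
For tab: reverse → bat; then shift: b+3=e, a+3=d, t+3=w.

edw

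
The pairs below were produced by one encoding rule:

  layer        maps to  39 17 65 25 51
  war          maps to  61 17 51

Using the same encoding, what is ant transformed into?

17 43 55

l(#12)→39 and a(#1)→17: differences scale by 2, so n = 2·pos + 15. With a=1..z=26, the number is 2·pos + 15.
For ant: a=1→17, n=14→43, t=20→55.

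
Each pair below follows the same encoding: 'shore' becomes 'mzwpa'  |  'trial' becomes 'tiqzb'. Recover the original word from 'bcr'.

jut

The output letters match the input read backwards, each shifted +8: shore reversed is erohs. Two steps: reverse the string, then apply a Caesar shift of +8.
Reversing it on bcr: shift back: b−8=t, c−8=u, r−8=j → tuj; then reverse → jut.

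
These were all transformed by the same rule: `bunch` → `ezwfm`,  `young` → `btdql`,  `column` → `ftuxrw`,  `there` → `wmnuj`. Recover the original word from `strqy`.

The shifts repeat in a cycle of length 3: positions 0,1,… shift by +3, +5, +9, then the pattern repeats.
Undoing it on strqy: s−3=p, t−5=o, r−9=i, q−3=n, y−5=t.

point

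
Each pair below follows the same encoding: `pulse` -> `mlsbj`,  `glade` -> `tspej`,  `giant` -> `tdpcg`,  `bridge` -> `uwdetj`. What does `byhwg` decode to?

short

p(15)→m(12) and u(20)→l(11) fit y≡5x+15 (mod 26); the inverse of 5 mod 26 is 21. Treating letters as 0–25, the rule is x ↦ 5x + 15 (mod 26).
Undoing it on byhwg: b(1)→21·(1−15)≡18=s; y(24)→21·(24−15)≡7=h; h(7)→21·(7−15)≡14=o; w(22)→21·(22−15)≡17=r; g(6)→21·(6−15)≡19=t (all mod 26).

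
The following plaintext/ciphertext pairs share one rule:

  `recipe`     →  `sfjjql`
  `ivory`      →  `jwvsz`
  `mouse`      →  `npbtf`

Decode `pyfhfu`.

oxygen

Shifts by position in recipe: pos 0: r→s (+1), pos 1: e→f (+1), pos 2: c→j (+7), pos 3: i→j (+1), pos 4: p→q (+1), pos 5: e→l (+7) — repeating every 3. A repeating key of period 3 is used — shifts +1, +1, +7 over and over.
Undoing it on pyfhfu: p−1=o, y−1=x, f−7=y, h−1=g, f−1=e, u−7=n.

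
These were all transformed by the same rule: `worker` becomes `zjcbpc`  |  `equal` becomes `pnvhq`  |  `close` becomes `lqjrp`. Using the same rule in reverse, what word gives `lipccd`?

cherry

This is an affine cipher: with a=0,…,z=25, each position x becomes (15x+7) mod 26.
Decoding lipccd: l(11)→7·(11−7)≡2=c; i(8)→7·(8−7)≡7=h; p(15)→7·(15−7)≡4=e; c(2)→7·(2−7)≡17=r; c(2)→7·(2−7)≡17=r; d(3)→7·(3−7)≡24=y (all mod 26).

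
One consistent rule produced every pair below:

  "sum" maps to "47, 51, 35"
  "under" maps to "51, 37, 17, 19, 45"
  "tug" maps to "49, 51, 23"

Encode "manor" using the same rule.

35, 11, 37, 39, 45

The formula is n = 2×(alphabet index, a=1) + 9.
Applying it to manor: m=13→35, a=1→11, n=14→37, o=15→39, r=18→45.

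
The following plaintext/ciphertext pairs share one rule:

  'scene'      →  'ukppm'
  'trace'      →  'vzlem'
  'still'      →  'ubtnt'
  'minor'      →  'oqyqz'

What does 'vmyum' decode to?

tense

The shifts repeat in a cycle of length 3: positions 0,1,… shift by +2, +8, +11, then the pattern repeats.
Reversing it on vmyum: v−2=t, m−8=e, y−11=n, u−2=s, m−8=e.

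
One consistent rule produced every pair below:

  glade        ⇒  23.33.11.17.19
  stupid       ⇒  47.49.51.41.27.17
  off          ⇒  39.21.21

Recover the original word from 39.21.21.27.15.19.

office

g(#7)→23 and l(#12)→33: differences scale by 2, so n = 2·pos + 9. The formula is n = 2×(alphabet index, a=1) + 9.
Decoding 39.21.21.27.15.19: 39→(39−9)÷2=15=o, 21→(21−9)÷2=6=f, 21→(21−9)÷2=6=f, 27→(27−9)÷2=9=i, 15→(15−9)÷2=3=c, 19→(19−9)÷2=5=e.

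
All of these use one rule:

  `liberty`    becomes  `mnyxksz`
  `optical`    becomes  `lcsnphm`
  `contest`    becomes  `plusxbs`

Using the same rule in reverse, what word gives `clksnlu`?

l(11)→m(12) and i(8)→n(13) fit y≡17x+7 (mod 26); the inverse of 17 mod 26 is 23. Each letter's alphabet position (a=0..z=25) is mapped through 17·x+7 mod 26 — an affine cipher.
Reversing it on clksnlu: c(2)→23·(2−7)≡15=p; l(11)→23·(11−7)≡14=o; k(10)→23·(10−7)≡17=r; s(18)→23·(18−7)≡19=t; n(13)→23·(13−7)≡8=i; l(11)→23·(11−7)≡14=o; u(20)→23·(20−7)≡13=n (all mod 26).

portion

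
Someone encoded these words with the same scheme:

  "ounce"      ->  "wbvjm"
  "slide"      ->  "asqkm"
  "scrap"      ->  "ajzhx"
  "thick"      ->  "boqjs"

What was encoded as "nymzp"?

fresh

Shifts by position in ounce: pos 0: o→w (+8), pos 1: u→b (+7), pos 2: n→v (+8), pos 3: c→j (+7) — repeating every 2. The shifts repeat in a cycle of length 2: positions 0,1,… shift by +8, +7, then the pattern repeats.
Undoing it on nymzp: n−8=f, y−7=r, m−8=e, z−7=s, p−8=h.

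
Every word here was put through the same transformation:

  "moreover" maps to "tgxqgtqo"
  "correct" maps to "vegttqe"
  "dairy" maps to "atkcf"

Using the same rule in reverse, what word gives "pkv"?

tin

The output letters match the input read backwards, each shifted +2: moreover reversed is revoerom. Two steps: reverse the string, then apply a Caesar shift of +2.
Reversing it on pkv: shift back: p−2=n, k−2=i, v−2=t → nit; then reverse → tin.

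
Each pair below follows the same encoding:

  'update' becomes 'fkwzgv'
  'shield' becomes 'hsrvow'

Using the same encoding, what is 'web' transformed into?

dvy

Each pair mirrors across the alphabet (u↔f, p↔k, d↔w): positions sum to 25. Letters are reflected about the middle of the alphabet (position → 25−position): Atbash.
For web: w↔d, e↔v, b↔y.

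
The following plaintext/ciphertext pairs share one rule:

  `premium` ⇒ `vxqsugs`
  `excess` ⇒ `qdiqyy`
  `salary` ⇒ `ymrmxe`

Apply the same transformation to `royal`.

xaemr

The shift depends on letter class: consonant p→v is +6, but vowel e→q is +12. Vowels shift forward by 12 and consonants shift forward by 6.
For royal: r(cons)+6=x, o(vowel)+12=a, y(cons)+6=e, a(vowel)+12=m, l(cons)+6=r.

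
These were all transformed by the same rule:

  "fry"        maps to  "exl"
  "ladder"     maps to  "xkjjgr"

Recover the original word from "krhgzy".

stable

The output letters match the input read backwards, each shifted +6: fry reversed is yrf. Two steps: reverse the string, then apply a Caesar shift of +6.
Undoing it on krhgzy: shift back: k−6=e, r−6=l, h−6=b, g−6=a, z−6=t, y−6=s → elbats; then reverse → stable.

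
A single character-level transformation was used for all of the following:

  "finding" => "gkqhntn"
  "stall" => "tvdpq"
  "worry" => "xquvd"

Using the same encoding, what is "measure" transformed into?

ngdwzxl

Letter i (0-indexed) is shifted by i+1, so successive shifts are 1, 2, 3, ….
For measure: m+1=n, e+2=g, a+3=d, s+4=w, u+5=z, r+6=x, e+7=l.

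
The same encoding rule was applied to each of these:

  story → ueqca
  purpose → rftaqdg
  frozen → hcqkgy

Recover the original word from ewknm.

Shifts by position in story: pos 0: s→u (+2), pos 1: t→e (+11), pos 2: o→q (+2), pos 3: r→c (+11) — repeating every 2. A repeating key of period 2 is used — shifts +2, +11 over and over.
Reversing it on ewknm: e−2=c, w−11=l, k−2=i, n−11=c, m−2=k.

click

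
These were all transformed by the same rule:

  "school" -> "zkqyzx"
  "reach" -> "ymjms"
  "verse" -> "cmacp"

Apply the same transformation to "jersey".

qmacpk

In school: s→z is +7, c→k is +8, h→q is +9, o→y is +10 — the shift increases by 1 each position. The shift increases by 1 at each position, starting from +7: 7, 8, 9, ….
On jersey: j+7=q, e+8=m, r+9=a, s+10=c, e+11=p, y+12=k.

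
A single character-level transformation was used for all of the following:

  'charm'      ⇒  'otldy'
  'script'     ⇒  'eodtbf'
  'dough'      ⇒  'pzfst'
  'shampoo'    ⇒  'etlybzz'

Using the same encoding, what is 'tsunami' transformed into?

The shift depends on letter class: consonant c→o is +12, but vowel a→l is +11. Two shifts are in play — +11 for a/e/i/o/u, +12 for every other letter.
For tsunami: t(cons)+12=f, s(cons)+12=e, u(vowel)+11=f, n(cons)+12=z, a(vowel)+11=l, m(cons)+12=y, i(vowel)+11=t.

fefzlyt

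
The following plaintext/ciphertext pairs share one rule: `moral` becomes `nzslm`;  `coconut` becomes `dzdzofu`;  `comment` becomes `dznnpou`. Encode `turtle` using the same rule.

The shift depends on letter class: consonant m→n is +1, but vowel o→z is +11. Vowels shift forward by 11 and consonants shift forward by 1.
On turtle: t(cons)+1=u, u(vowel)+11=f, r(cons)+1=s, t(cons)+1=u, l(cons)+1=m, e(vowel)+11=p.

ufsump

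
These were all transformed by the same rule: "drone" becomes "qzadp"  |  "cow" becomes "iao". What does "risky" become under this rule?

kweud

The word is reversed, then every letter is shifted forward by 12.
On risky: reverse → yksir; then shift: y+12=k, k+12=w, s+12=e, i+12=u, r+12=d.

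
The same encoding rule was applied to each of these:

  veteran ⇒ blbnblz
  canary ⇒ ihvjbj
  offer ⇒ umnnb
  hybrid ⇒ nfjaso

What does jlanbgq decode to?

In veteran: v→b is +6, e→l is +7, t→b is +8, e→n is +9 — the shift increases by 1 each position. Each letter shifts forward by (position + 6), i.e. 6, 7, 8, … — the shift grows by one for each successive letter.
Undoing it on jlanbgq: j−6=d, l−7=e, a−8=s, n−9=e, b−10=r, g−11=v, q−12=e.

deserve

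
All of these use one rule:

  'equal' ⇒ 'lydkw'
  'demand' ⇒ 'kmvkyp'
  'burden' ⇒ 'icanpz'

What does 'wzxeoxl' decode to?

proudly

In equal: e→l is +7, q→y is +8, u→d is +9, a→k is +10 — the shift increases by 1 each position. Each letter shifts forward by (position + 7), i.e. 7, 8, 9, … — the shift grows by one for each successive letter.
Undoing it on wzxeoxl: w−7=p, z−8=r, x−9=o, e−10=u, o−11=d, x−12=l, l−13=y.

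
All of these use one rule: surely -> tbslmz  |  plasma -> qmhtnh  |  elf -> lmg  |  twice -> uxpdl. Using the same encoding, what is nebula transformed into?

olcbmh

Vowels shift forward by 7 and consonants shift forward by 1.
Applying it to nebula: n(cons)+1=o, e(vowel)+7=l, b(cons)+1=c, u(vowel)+7=b, l(cons)+1=m, a(vowel)+7=h.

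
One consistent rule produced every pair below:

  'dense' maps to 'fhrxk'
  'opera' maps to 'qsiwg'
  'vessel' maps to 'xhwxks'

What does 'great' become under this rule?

iuifz

In dense: d→f is +2, e→h is +3, n→r is +4, s→x is +5 — the shift increases by 1 each position. Letter i (0-indexed) is shifted by i+2, so successive shifts are 2, 3, 4, ….
On great: g+2=i, r+3=u, e+4=i, a+5=f, t+6=z.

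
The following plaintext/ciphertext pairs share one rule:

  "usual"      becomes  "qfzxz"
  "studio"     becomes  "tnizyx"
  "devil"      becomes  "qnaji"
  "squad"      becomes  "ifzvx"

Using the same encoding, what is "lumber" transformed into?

Read the word backwards and shift each letter +5.
For lumber: reverse → rebmul; then shift: r+5=w, e+5=j, b+5=g, m+5=r, u+5=z, l+5=q.

wjgrzq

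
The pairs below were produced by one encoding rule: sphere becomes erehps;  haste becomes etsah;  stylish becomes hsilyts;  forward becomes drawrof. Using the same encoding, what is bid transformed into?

The output letters match the input read backwards: sphere reversed is erehps. It's just the letters in reverse order.
On bid: reverse → dib.

dib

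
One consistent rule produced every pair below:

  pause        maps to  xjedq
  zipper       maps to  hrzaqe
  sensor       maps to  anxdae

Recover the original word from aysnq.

In pause: p→x is +8, a→j is +9, u→e is +10, s→d is +11 — the shift increases by 1 each position. Each letter shifts forward by (position + 8), i.e. 8, 9, 10, … — the shift grows by one for each successive letter.
Decoding aysnq: a−8=s, y−9=p, s−10=i, n−11=c, q−12=e.

spice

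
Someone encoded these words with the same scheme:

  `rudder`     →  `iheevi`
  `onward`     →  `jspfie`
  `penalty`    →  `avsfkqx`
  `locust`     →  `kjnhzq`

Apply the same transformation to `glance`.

dkfsnv

r(17)→i(8) and u(20)→h(7) fit y≡17x+5 (mod 26); the inverse of 17 mod 26 is 23. Each letter's alphabet position (a=0..z=25) is mapped through 17·x+5 mod 26 — an affine cipher.
Applying it to glance: g(6)→17·6+5≡3=d; l(11)→17·11+5≡10=k; a(0)→17·0+5≡5=f; n(13)→17·13+5≡18=s; c(2)→17·2+5≡13=n; e(4)→17·4+5≡21=v (all mod 26).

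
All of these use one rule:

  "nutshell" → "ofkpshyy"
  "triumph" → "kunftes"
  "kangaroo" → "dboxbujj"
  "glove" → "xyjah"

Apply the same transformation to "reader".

Treating letters as 0–25, the rule is x ↦ 21x + 1 (mod 26).
On reader: r(17)→21·17+1≡20=u; e(4)→21·4+1≡7=h; a(0)→21·0+1≡1=b; d(3)→21·3+1≡12=m; e(4)→21·4+1≡7=h; r(17)→21·17+1≡20=u (all mod 26).

uhbmhu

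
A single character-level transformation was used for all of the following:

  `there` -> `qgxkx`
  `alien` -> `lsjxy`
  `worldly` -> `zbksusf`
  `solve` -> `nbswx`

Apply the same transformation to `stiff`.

nqjaa

Treating letters as 0–25, the rule is x ↦ 3x + 11 (mod 26).
On stiff: s(18)→3·18+11≡13=n; t(19)→3·19+11≡16=q; i(8)→3·8+11≡9=j; f(5)→3·5+11≡0=a; f(5)→3·5+11≡0=a (all mod 26).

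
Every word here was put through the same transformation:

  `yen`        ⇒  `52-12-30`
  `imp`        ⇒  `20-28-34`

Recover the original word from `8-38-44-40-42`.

y(#25)→52 and e(#5)→12: differences scale by 2, so n = 2·pos + 2. With a=1..z=26, the number is 2·pos + 2.
Reversing it on 8-38-44-40-42: 8→(8−2)÷2=3=c, 38→(38−2)÷2=18=r, 44→(44−2)÷2=21=u, 40→(40−2)÷2=19=s, 42→(42−2)÷2=20=t.

crust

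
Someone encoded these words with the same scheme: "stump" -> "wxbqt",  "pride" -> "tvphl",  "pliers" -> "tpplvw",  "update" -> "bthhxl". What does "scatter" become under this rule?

The shift depends on letter class: consonant s→w is +4, but vowel u→b is +7. Vowels shift forward by 7 and consonants shift forward by 4.
Applying it to scatter: s(cons)+4=w, c(cons)+4=g, a(vowel)+7=h, t(cons)+4=x, t(cons)+4=x, e(vowel)+7=l, r(cons)+4=v.

wghxxlv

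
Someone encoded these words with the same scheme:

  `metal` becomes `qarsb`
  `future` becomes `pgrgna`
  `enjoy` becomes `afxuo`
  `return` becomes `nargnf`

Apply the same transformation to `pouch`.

m(12)→q(16) and e(4)→a(0) fit y≡15x+18 (mod 26); the inverse of 15 mod 26 is 7. Each letter's alphabet position (a=0..z=25) is mapped through 15·x+18 mod 26 — an affine cipher.
For pouch: p(15)→15·15+18≡9=j; o(14)→15·14+18≡20=u; u(20)→15·20+18≡6=g; c(2)→15·2+18≡22=w; h(7)→15·7+18≡19=t (all mod 26).

jugwt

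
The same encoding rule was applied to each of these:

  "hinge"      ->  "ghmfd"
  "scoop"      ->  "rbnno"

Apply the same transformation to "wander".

vzmcdq

Compare letters: h→g is +25, i→h is +25, n→m is +25 — a constant shift. Each letter is shifted forward by 25 in the alphabet (a Caesar shift of +25).
Applying it to wander: w+25=v, a+25=z, n+25=m, d+25=c, e+25=d, r+25=q.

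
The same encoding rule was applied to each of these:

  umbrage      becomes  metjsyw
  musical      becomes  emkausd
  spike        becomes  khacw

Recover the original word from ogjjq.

worry

Every letter moves 18 places later in the alphabet, wrapping around z→a.
Undoing it on ogjjq: o−18=w, g−18=o, j−18=r, j−18=r, q−18=y.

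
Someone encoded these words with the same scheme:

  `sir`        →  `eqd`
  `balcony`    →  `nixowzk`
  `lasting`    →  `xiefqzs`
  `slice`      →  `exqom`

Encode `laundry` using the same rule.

xiczpdk

The shift depends on letter class: consonant s→e is +12, but vowel i→q is +8. The rule splits by letter class: vowels +8, consonants +12.
On laundry: l(cons)+12=x, a(vowel)+8=i, u(vowel)+8=c, n(cons)+12=z, d(cons)+12=p, r(cons)+12=d, y(cons)+12=k.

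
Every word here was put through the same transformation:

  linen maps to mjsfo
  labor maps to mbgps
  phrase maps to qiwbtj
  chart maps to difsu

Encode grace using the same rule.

hsfdf

Shifts by position in linen: pos 0: l→m (+1), pos 1: i→j (+1), pos 2: n→s (+5), pos 3: e→f (+1), pos 4: n→o (+1) — repeating every 3. The shifts repeat in a cycle of length 3: positions 0,1,… shift by +1, +1, +5, then the pattern repeats.
On grace: g+1=h, r+1=s, a+5=f, c+1=d, e+1=f.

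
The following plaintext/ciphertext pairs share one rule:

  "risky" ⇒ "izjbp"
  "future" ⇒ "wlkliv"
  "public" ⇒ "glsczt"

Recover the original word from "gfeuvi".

ponder

Compare letters: r→i is +17, i→z is +17, s→j is +17 — a constant shift. This is a Caesar cipher with shift 17.
Reversing it on gfeuvi: g−17=p, f−17=o, e−17=n, u−17=d, v−17=e, i−17=r.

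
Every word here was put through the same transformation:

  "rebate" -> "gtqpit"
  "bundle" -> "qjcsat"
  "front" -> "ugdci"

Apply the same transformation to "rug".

This is a Caesar cipher with shift 15.
For rug: r+15=g, u+15=j, g+15=v.

gjv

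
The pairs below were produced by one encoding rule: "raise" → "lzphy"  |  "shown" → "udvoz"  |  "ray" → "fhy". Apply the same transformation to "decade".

lkhjlk

The output letters match the input read backwards, each shifted +7: raise reversed is esiar. Read the word backwards and shift each letter +7.
For decade: reverse → edaced; then shift: e+7=l, d+7=k, a+7=h, c+7=j, e+7=l, d+7=k.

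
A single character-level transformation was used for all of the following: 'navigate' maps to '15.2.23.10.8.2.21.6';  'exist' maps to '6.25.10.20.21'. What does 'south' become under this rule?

20.16.22.21.9

n is letter #14 and maps to 15: an offset of 1. Letters become their 1-based position plus 1 (so a→2, b→3, …).
For south: s=19→20, o=15→16, u=21→22, t=20→21, h=8→9.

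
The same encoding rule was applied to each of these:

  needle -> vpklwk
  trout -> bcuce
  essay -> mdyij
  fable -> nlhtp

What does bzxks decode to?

Shifts by position in needle: pos 0: n→v (+8), pos 1: e→p (+11), pos 2: e→k (+6), pos 3: d→l (+8), pos 4: l→w (+11), pos 5: e→k (+6) — repeating every 3. A repeating key of period 3 is used — shifts +8, +11, +6 over and over.
Undoing it on bzxks: b−8=t, z−11=o, x−6=r, k−8=c, s−11=h.

torch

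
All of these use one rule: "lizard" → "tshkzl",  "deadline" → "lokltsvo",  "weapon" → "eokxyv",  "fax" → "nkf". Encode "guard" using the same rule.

The shift depends on letter class: consonant l→t is +8, but vowel i→s is +10. Vowels shift forward by 10 and consonants shift forward by 8.
For guard: g(cons)+8=o, u(vowel)+10=e, a(vowel)+10=k, r(cons)+8=z, d(cons)+8=l.

oekzl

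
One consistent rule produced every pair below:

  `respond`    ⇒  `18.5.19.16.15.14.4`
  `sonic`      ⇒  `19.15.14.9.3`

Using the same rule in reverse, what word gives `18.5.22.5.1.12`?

reveal

r is letter #18 and maps to 18: an offset of 0. Letters become their 1-indexed alphabet positions: a=1 … z=26.
Decoding 18.5.22.5.1.12: 18=r, 5=e, 22=v, 5=e, 1=a, 12=l.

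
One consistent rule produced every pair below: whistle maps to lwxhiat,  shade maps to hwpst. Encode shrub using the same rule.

hwgjq

Compare letters: w→l is +15, h→w is +15, i→x is +15 — a constant shift. Each letter is shifted forward by 15 in the alphabet (a Caesar shift of +15).
For shrub: s+15=h, h+15=w, r+15=g, u+15=j, b+15=q.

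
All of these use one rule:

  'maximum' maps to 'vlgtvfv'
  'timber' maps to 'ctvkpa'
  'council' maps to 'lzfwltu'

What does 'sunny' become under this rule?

The shift depends on letter class: consonant m→v is +9, but vowel a→l is +11. The rule splits by letter class: vowels +11, consonants +9.
Applying it to sunny: s(cons)+9=b, u(vowel)+11=f, n(cons)+9=w, n(cons)+9=w, y(cons)+9=h.

bfwwh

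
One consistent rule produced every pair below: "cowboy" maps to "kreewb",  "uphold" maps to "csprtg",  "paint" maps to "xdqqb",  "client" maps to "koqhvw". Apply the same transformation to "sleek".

Shifts by position in cowboy: pos 0: c→k (+8), pos 1: o→r (+3), pos 2: w→e (+8), pos 3: b→e (+3) — repeating every 2. The shifts repeat in a cycle of length 2: positions 0,1,… shift by +8, +3, then the pattern repeats.
For sleek: s+8=a, l+3=o, e+8=m, e+3=h, k+8=s.

aomhs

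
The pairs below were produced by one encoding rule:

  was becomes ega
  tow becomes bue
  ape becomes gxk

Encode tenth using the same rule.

The shift depends on letter class: consonant w→e is +8, but vowel a→g is +6. Two shifts are in play — +6 for a/e/i/o/u, +8 for every other letter.
On tenth: t(cons)+8=b, e(vowel)+6=k, n(cons)+8=v, t(cons)+8=b, h(cons)+8=p.

bkvbp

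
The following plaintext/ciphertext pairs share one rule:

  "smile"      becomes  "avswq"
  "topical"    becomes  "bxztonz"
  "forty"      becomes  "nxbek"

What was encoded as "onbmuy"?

Letter i (0-indexed) is shifted by i+8, so successive shifts are 8, 9, 10, ….
Reversing it on onbmuy: o−8=g, n−9=e, b−10=r, m−11=b, u−12=i, y−13=l.

gerbil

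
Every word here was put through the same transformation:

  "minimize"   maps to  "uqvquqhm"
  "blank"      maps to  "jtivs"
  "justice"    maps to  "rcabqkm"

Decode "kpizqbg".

Compare letters: m→u is +8, i→q is +8, n→v is +8 — a constant shift. Each letter is shifted forward by 8 in the alphabet (a Caesar shift of +8).
Undoing it on kpizqbg: k−8=c, p−8=h, i−8=a, z−8=r, q−8=i, b−8=t, g−8=y.

charity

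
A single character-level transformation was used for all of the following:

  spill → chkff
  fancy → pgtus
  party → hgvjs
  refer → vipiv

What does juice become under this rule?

rqkui

s(18)→c(2) and p(15)→h(7) fit y≡7x+6 (mod 26); the inverse of 7 mod 26 is 15. This is an affine cipher: with a=0,…,z=25, each position x becomes (7x+6) mod 26.
For juice: j(9)→7·9+6≡17=r; u(20)→7·20+6≡16=q; i(8)→7·8+6≡10=k; c(2)→7·2+6≡20=u; e(4)→7·4+6≡8=i (all mod 26).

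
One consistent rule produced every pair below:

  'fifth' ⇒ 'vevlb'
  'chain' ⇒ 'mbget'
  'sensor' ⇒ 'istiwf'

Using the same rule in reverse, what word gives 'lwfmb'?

torch

Each letter's alphabet position (a=0..z=25) is mapped through 3·x+6 mod 26 — an affine cipher.
Decoding lwfmb: l(11)→9·(11−6)≡19=t; w(22)→9·(22−6)≡14=o; f(5)→9·(5−6)≡17=r; m(12)→9·(12−6)≡2=c; b(1)→9·(1−6)≡7=h (all mod 26).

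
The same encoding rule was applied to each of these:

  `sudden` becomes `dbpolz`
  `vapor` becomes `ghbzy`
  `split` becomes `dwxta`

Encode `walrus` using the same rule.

A repeating key of period 3 is used — shifts +11, +7, +12 over and over.
Applying it to walrus: w+11=h, a+7=h, l+12=x, r+11=c, u+7=b, s+12=e.

hhxcbe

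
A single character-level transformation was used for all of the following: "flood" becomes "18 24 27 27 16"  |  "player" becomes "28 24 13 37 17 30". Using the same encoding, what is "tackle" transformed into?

Letters become their 1-based position plus 12 (so a→13, b→14, …).
On tackle: t=20→32, a=1→13, c=3→15, k=11→23, l=12→24, e=5→17.

32 13 15 23 24 17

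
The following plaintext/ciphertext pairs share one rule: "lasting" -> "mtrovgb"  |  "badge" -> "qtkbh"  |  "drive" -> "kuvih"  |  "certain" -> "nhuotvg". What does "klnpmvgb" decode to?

This is an affine cipher: with a=0,…,z=25, each position x becomes (23x+19) mod 26.
Decoding klnpmvgb: k(10)→17·(10−19)≡3=d; l(11)→17·(11−19)≡20=u; n(13)→17·(13−19)≡2=c; p(15)→17·(15−19)≡10=k; m(12)→17·(12−19)≡11=l; v(21)→17·(21−19)≡8=i; g(6)→17·(6−19)≡13=n; b(1)→17·(1−19)≡6=g (all mod 26).

duckling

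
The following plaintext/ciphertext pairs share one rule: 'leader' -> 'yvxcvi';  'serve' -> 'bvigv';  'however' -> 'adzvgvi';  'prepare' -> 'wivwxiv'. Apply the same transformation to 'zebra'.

evqix

l(11)→y(24) and e(4)→v(21) fit y≡19x+23 (mod 26); the inverse of 19 mod 26 is 11. Each letter's alphabet position (a=0..z=25) is mapped through 19·x+23 mod 26 — an affine cipher.
On zebra: z(25)→19·25+23≡4=e; e(4)→19·4+23≡21=v; b(1)→19·1+23≡16=q; r(17)→19·17+23≡8=i; a(0)→19·0+23≡23=x (all mod 26).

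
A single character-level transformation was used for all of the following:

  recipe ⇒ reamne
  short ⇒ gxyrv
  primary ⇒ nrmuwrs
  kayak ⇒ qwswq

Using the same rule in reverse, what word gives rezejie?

revenge

r(17)→r(17) and e(4)→e(4) fit y≡15x+22 (mod 26); the inverse of 15 mod 26 is 7. This is an affine cipher: with a=0,…,z=25, each position x becomes (15x+22) mod 26.
Decoding rezejie: r(17)→7·(17−22)≡17=r; e(4)→7·(4−22)≡4=e; z(25)→7·(25−22)≡21=v; e(4)→7·(4−22)≡4=e; j(9)→7·(9−22)≡13=n; i(8)→7·(8−22)≡6=g; e(4)→7·(4−22)≡4=e (all mod 26).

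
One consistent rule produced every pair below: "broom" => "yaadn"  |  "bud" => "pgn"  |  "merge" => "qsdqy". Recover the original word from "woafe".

stock

Read the word backwards and shift each letter +12.
Reversing it on woafe: shift back: w−12=k, o−12=c, a−12=o, f−12=t, e−12=s → kcots; then reverse → stock.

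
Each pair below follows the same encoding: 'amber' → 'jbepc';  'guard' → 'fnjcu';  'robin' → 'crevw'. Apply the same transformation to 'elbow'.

pgerd

a(0)→j(9) and m(12)→b(1) fit y≡21x+9 (mod 26); the inverse of 21 mod 26 is 5. This is an affine cipher: with a=0,…,z=25, each position x becomes (21x+9) mod 26.
On elbow: e(4)→21·4+9≡15=p; l(11)→21·11+9≡6=g; b(1)→21·1+9≡4=e; o(14)→21·14+9≡17=r; w(22)→21·22+9≡3=d (all mod 26).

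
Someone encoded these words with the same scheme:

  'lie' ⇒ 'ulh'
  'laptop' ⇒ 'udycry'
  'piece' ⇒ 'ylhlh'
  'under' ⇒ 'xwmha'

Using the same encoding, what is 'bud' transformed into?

Vowels shift forward by 3 and consonants shift forward by 9.
On bud: b(cons)+9=k, u(vowel)+3=x, d(cons)+9=m.

kxm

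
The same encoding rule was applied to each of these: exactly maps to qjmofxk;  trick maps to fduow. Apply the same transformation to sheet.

etqqf

Compare letters: e→q is +12, x→j is +12, a→m is +12 — a constant shift. Every letter moves 12 places later in the alphabet, wrapping around z→a.
On sheet: s+12=e, h+12=t, e+12=q, e+12=q, t+12=f.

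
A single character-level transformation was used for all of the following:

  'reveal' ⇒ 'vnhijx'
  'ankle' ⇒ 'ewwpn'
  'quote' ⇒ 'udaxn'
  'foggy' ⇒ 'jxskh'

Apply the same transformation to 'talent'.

xjxiwf

Shifts by position in reveal: pos 0: r→v (+4), pos 1: e→n (+9), pos 2: v→h (+12), pos 3: e→i (+4), pos 4: a→j (+9), pos 5: l→x (+12) — repeating every 3. It's a Vigenère-style cipher with numeric key [4,9,12]: position i shifts by key[i mod 3].
On talent: t+4=x, a+9=j, l+12=x, e+4=i, n+9=w, t+12=f.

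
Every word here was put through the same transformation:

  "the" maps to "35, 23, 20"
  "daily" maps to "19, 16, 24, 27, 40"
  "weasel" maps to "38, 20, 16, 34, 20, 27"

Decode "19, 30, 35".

dot

t is letter #20 and maps to 35: an offset of 15. The number is (letter's place in the alphabet, a=1) + 15.
Decoding 19, 30, 35: 19→(19−15)÷1=4=d, 30→(30−15)÷1=15=o, 35→(35−15)÷1=20=t.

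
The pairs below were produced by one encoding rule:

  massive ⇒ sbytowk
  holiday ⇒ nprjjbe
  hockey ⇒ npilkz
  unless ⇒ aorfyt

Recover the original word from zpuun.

Shifts by position in massive: pos 0: m→s (+6), pos 1: a→b (+1), pos 2: s→y (+6), pos 3: s→t (+1) — repeating every 2. It's a Vigenère-style cipher with numeric key [6,1]: position i shifts by key[i mod 2].
Reversing it on zpuun: z−6=t, p−1=o, u−6=o, u−1=t, n−6=h.

tooth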